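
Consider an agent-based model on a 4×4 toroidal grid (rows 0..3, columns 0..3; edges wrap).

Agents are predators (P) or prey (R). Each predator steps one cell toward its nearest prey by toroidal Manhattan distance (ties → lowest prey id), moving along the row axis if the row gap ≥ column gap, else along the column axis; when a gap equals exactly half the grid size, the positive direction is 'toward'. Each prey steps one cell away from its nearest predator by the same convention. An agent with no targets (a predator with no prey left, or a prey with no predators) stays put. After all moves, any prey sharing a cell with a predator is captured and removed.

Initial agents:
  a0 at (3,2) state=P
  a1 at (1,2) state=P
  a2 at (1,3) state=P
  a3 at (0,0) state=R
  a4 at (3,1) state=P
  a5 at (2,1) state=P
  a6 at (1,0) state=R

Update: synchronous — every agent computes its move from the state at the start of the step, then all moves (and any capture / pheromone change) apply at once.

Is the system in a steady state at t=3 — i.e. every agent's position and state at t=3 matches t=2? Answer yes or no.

t=1: a0@(3,3):P a1@(1,3):P a2@(1,0):P a3@(3,0):R a4@(0,1):P a5@(1,1):P
t=2: a0@(3,0):P a1@(2,3):P a2@(2,0):P a4@(3,1):P a5@(2,1):P
t=3: (unchanged — steady state)

yes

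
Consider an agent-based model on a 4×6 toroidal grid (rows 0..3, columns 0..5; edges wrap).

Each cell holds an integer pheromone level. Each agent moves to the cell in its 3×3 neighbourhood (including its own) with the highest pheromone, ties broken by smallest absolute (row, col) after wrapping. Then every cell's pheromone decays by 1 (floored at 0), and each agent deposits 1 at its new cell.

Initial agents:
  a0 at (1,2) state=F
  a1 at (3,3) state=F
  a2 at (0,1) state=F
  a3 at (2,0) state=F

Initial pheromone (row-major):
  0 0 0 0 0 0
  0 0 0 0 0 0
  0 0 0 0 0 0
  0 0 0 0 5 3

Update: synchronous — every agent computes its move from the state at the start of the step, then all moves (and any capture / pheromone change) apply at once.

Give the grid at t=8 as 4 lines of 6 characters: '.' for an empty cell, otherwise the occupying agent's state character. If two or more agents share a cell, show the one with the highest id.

t=1: a0@(0,1) a1@(3,4) a2@(0,0) a3@(3,5) | pheromone: 1 1 0 0 0 0 / 0 0 0 0 0 0 / 0 0 0 0 0 0 / 0 0 0 0 5 3
t=2: a0@(0,0) a1@(3,4) a2@(3,5) a3@(3,4) | pheromone: 1 0 0 0 0 0 / 0 0 0 0 0 0 / 0 0 0 0 0 0 / 0 0 0 0 6 3
t=3: a0@(3,5) a1@(3,4) a2@(3,4) a3@(3,4) | pheromone: 0 0 0 0 0 0 / 0 0 0 0 0 0 / 0 0 0 0 0 0 / 0 0 0 0 8 3
t=4: a0@(3,4) a1@(3,4) a2@(3,4) a3@(3,4) | pheromone: 0 0 0 0 0 0 / 0 0 0 0 0 0 / 0 0 0 0 0 0 / 0 0 0 0 11 2
t=5: a0@(3,4) a1@(3,4) a2@(3,4) a3@(3,4) | pheromone: 0 0 0 0 0 0 / 0 0 0 0 0 0 / 0 0 0 0 0 0 / 0 0 0 0 14 1
t=6: a0@(3,4) a1@(3,4) a2@(3,4) a3@(3,4) | pheromone: 0 0 0 0 0 0 / 0 0 0 0 0 0 / 0 0 0 0 0 0 / 0 0 0 0 17 0
t=7: a0@(3,4) a1@(3,4) a2@(3,4) a3@(3,4) | pheromone: 0 0 0 0 0 0 / 0 0 0 0 0 0 / 0 0 0 0 0 0 / 0 0 0 0 20 0
t=8: a0@(3,4) a1@(3,4) a2@(3,4) a3@(3,4) | pheromone: 0 0 0 0 0 0 / 0 0 0 0 0 0 / 0 0 0 0 0 0 / 0 0 0 0 23 0

......
......
......
....F.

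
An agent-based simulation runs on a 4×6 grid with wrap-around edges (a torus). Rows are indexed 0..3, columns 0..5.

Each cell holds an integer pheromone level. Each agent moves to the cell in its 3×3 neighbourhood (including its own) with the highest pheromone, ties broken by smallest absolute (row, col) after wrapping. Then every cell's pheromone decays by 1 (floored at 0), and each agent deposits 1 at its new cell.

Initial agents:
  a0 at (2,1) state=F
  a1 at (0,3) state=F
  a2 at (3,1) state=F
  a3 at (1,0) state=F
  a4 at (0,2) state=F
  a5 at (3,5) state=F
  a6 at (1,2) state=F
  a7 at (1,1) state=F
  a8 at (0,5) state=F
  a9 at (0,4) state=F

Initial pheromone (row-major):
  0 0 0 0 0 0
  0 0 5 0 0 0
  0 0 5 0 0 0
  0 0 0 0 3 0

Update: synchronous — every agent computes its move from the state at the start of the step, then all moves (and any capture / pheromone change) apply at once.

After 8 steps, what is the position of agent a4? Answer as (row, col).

t=1: a0@(1,2) a1@(1,2) a2@(2,2) a3@(0,0) a4@(1,2) a5@(3,4) a6@(1,2) a7@(1,2) a8@(3,4) a9@(3,4) | pheromone: 1 0 0 0 0 0 / 0 0 9 0 0 0 / 0 0 5 0 0 0 / 0 0 0 0 5 0
t=2: a0@(1,2) a1@(1,2) a2@(1,2) a3@(0,0) a4@(1,2) a5@(3,4) a6@(1,2) a7@(1,2) a8@(3,4) a9@(3,4) | pheromone: 1 0 0 0 0 0 / 0 0 14 0 0 0 / 0 0 4 0 0 0 / 0 0 0 0 7 0
t=3: a0@(1,2) a1@(1,2) a2@(1,2) a3@(0,0) a4@(1,2) a5@(3,4) a6@(1,2) a7@(1,2) a8@(3,4) a9@(3,4) | pheromone: 1 0 0 0 0 0 / 0 0 19 0 0 0 / 0 0 3 0 0 0 / 0 0 0 0 9 0
t=4: a0@(1,2) a1@(1,2) a2@(1,2) a3@(0,0) a4@(1,2) a5@(3,4) a6@(1,2) a7@(1,2) a8@(3,4) a9@(3,4) | pheromone: 1 0 0 0 0 0 / 0 0 24 0 0 0 / 0 0 2 0 0 0 / 0 0 0 0 11 0
t=5: a0@(1,2) a1@(1,2) a2@(1,2) a3@(0,0) a4@(1,2) a5@(3,4) a6@(1,2) a7@(1,2) a8@(3,4) a9@(3,4) | pheromone: 1 0 0 0 0 0 / 0 0 29 0 0 0 / 0 0 1 0 0 0 / 0 0 0 0 13 0
t=6: a0@(1,2) a1@(1,2) a2@(1,2) a3@(0,0) a4@(1,2) a5@(3,4) a6@(1,2) a7@(1,2) a8@(3,4) a9@(3,4) | pheromone: 1 0 0 0 0 0 / 0 0 34 0 0 0 / 0 0 0 0 0 0 / 0 0 0 0 15 0
t=7: a0@(1,2) a1@(1,2) a2@(1,2) a3@(0,0) a4@(1,2) a5@(3,4) a6@(1,2) a7@(1,2) a8@(3,4) a9@(3,4) | pheromone: 1 0 0 0 0 0 / 0 0 39 0 0 0 / 0 0 0 0 0 0 / 0 0 0 0 17 0
t=8: a0@(1,2) a1@(1,2) a2@(1,2) a3@(0,0) a4@(1,2) a5@(3,4) a6@(1,2) a7@(1,2) a8@(3,4) a9@(3,4) | pheromone: 1 0 0 0 0 0 / 0 0 44 0 0 0 / 0 0 0 0 0 0 / 0 0 0 0 19 0

(1, 2)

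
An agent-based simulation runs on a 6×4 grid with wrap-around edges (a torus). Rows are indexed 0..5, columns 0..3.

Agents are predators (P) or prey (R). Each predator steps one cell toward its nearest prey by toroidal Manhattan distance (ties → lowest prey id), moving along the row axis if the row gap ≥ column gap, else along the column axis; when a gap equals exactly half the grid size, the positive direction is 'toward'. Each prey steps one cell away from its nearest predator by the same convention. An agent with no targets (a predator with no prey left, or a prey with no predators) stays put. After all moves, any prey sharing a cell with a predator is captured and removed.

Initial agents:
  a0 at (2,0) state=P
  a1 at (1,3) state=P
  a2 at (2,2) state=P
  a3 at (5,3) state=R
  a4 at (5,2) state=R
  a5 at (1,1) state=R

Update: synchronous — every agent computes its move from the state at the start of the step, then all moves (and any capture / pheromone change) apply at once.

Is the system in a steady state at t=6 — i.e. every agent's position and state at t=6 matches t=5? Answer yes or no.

no

t=1: a0@(1,0):P a1@(0,3):P a2@(1,2):P a3@(4,3):R a4@(4,2):R a5@(0,1):R
t=2: a0@(0,0):P a1@(5,3):P a2@(0,2):P a3@(3,3):R a4@(3,2):R a5@(5,1):R
t=3: a0@(5,0):P a1@(4,3):P a2@(5,2):P a3@(2,3):R a4@(2,2):R a5@(4,1):R
t=4: a0@(4,0):P a1@(3,3):P a2@(4,2):P a3@(1,3):R a4@(1,2):R a5@(3,1):R
t=5: a0@(3,0):P a1@(2,3):P a2@(3,2):P a3@(0,3):R a4@(0,2):R a5@(2,1):R
t=6: a0@(2,0):P a1@(1,3):P a2@(2,2):P a3@(5,3):R a4@(5,2):R a5@(1,1):R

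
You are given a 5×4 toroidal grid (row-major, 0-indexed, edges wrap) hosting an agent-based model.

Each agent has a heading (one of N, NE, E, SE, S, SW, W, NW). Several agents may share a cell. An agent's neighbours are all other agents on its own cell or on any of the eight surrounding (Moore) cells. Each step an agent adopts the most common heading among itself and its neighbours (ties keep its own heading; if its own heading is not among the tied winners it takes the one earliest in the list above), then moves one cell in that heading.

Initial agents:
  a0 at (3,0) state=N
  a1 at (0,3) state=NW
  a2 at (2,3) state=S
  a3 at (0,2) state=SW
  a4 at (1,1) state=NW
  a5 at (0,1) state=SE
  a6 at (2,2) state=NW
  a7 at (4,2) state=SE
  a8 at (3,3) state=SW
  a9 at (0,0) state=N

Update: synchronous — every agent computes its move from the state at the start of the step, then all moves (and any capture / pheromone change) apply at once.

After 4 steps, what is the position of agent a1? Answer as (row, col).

(1, 3)

t=1: a0@(2,0):N a1@(4,2):NW a2@(3,3):S a3@(1,3):SE a4@(0,0):NW a5@(1,2):SE a6@(1,1):NW a7@(0,3):SE a8@(4,2):SW a9@(4,3):NW
t=2: a0@(1,0):N a1@(3,1):NW a2@(2,2):NW a3@(2,0):SE a4@(4,3):NW a5@(2,3):SE a6@(0,0):NW a7@(1,0):SE a8@(3,1):NW a9@(3,2):NW
t=3: a0@(2,1):SE a1@(2,0):NW a2@(1,1):NW a3@(3,1):SE a4@(3,2):NW a5@(3,0):SE a6@(4,3):NW a7@(2,1):SE a8@(2,0):NW a9@(2,1):NW
t=4: a0@(1,0):NW a1@(1,3):NW a2@(0,0):NW a3@(4,2):SE a4@(2,1):NW a5@(4,1):SE a6@(3,2):NW a7@(1,0):NW a8@(1,3):NW a9@(1,0):NW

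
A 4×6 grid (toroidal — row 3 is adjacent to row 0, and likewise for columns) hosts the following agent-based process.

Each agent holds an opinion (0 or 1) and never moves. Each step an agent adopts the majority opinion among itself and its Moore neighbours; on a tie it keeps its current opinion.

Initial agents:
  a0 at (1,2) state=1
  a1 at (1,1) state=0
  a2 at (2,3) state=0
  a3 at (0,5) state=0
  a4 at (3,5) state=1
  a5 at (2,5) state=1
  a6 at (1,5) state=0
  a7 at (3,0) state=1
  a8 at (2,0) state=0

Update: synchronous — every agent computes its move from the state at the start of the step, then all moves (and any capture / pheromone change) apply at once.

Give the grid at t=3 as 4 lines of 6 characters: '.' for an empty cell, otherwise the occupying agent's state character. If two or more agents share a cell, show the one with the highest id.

.....0
.00..0
0..0.1
1....1

t=1: a0@(1,2):0 a1@(1,1):0 a2@(2,3):0 a3@(0,5):0 a4@(3,5):1 a5@(2,5):1 a6@(1,5):0 a7@(3,0):1 a8@(2,0):0
t=2: (unchanged — steady state)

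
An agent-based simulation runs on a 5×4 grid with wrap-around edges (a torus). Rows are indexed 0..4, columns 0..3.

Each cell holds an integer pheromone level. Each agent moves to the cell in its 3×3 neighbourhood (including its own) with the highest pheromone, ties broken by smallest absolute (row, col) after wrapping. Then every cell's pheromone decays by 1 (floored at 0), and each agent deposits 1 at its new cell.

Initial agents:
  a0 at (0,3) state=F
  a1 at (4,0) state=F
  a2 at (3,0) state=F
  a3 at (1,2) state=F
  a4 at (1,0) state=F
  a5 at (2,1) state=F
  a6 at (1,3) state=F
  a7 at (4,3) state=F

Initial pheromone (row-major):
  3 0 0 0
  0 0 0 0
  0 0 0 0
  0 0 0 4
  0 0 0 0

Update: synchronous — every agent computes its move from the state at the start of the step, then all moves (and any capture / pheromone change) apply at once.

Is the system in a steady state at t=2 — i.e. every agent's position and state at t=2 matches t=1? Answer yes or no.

no

t=1: a0@(0,0) a1@(3,3) a2@(3,3) a3@(0,1) a4@(0,0) a5@(1,0) a6@(0,0) a7@(3,3) | pheromone: 5 1 0 0 / 1 0 0 0 / 0 0 0 0 / 0 0 0 6 / 0 0 0 0
t=2: a0@(0,0) a1@(3,3) a2@(3,3) a3@(0,0) a4@(0,0) a5@(0,0) a6@(0,0) a7@(3,3) | pheromone: 9 0 0 0 / 0 0 0 0 / 0 0 0 0 / 0 0 0 8 / 0 0 0 0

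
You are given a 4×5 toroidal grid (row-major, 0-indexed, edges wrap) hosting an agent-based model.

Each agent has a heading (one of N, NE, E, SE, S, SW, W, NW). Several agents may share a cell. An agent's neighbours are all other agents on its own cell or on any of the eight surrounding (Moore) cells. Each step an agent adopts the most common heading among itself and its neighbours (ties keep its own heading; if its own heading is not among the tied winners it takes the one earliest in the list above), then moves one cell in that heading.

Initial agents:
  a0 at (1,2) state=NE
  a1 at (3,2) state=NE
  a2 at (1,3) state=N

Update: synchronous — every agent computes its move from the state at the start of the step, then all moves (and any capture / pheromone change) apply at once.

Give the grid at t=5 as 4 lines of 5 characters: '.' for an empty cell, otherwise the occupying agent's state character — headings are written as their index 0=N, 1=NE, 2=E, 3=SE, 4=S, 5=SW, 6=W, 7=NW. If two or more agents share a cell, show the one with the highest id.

t=1: a0@(0,3):NE a1@(2,3):NE a2@(0,3):N
t=2: a0@(3,4):NE a1@(1,4):NE a2@(3,3):N
t=3: a0@(2,0):NE a1@(0,0):NE a2@(2,3):N
t=4: a0@(1,1):NE a1@(3,1):NE a2@(1,3):N
t=5: a0@(0,2):NE a1@(2,2):NE a2@(0,3):N

..10.
.....
..1..
.....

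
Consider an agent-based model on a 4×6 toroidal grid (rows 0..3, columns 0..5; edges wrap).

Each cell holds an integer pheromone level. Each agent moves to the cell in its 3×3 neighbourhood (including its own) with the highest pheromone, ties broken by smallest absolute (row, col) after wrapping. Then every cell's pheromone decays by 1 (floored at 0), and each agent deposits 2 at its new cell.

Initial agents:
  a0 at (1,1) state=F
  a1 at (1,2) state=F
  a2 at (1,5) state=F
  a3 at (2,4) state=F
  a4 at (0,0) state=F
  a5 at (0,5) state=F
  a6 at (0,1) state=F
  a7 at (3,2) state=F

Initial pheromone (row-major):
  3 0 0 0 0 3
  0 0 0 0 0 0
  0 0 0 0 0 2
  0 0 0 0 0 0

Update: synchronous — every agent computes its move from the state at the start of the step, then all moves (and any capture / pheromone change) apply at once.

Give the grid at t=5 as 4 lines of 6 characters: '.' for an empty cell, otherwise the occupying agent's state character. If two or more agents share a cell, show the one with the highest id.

t=1: a0@(0,0) a1@(0,1) a2@(0,0) a3@(2,5) a4@(0,0) a5@(0,0) a6@(0,0) a7@(0,1) | pheromone: 12 4 0 0 0 2 / 0 0 0 0 0 0 / 0 0 0 0 0 3 / 0 0 0 0 0 0
t=2: a0@(0,0) a1@(0,0) a2@(0,0) a3@(2,5) a4@(0,0) a5@(0,0) a6@(0,0) a7@(0,0) | pheromone: 25 3 0 0 0 1 / 0 0 0 0 0 0 / 0 0 0 0 0 4 / 0 0 0 0 0 0
t=3: a0@(0,0) a1@(0,0) a2@(0,0) a3@(2,5) a4@(0,0) a5@(0,0) a6@(0,0) a7@(0,0) | pheromone: 38 2 0 0 0 0 / 0 0 0 0 0 0 / 0 0 0 0 0 5 / 0 0 0 0 0 0
t=4: a0@(0,0) a1@(0,0) a2@(0,0) a3@(2,5) a4@(0,0) a5@(0,0) a6@(0,0) a7@(0,0) | pheromone: 51 1 0 0 0 0 / 0 0 0 0 0 0 / 0 0 0 0 0 6 / 0 0 0 0 0 0
t=5: a0@(0,0) a1@(0,0) a2@(0,0) a3@(2,5) a4@(0,0) a5@(0,0) a6@(0,0) a7@(0,0) | pheromone: 64 0 0 0 0 0 / 0 0 0 0 0 0 / 0 0 0 0 0 7 / 0 0 0 0 0 0

F.....
......
.....F
......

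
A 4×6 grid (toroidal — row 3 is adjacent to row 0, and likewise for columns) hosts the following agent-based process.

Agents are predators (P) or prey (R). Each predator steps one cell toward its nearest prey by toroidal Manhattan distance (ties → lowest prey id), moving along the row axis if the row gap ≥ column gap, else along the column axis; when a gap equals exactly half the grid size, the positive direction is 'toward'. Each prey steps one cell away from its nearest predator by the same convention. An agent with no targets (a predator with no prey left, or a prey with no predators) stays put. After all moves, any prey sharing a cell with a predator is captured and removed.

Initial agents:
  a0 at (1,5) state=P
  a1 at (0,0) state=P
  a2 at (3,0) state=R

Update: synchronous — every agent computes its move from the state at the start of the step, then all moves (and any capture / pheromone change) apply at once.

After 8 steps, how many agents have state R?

t=1: a0@(2,5):P a1@(3,0):P a2@(2,0):R
t=2: a0@(2,0):P a1@(2,0):P a2@(2,1):R
t=3: a0@(2,1):P a1@(2,1):P a2@(2,2):R
t=4: a0@(2,2):P a1@(2,2):P a2@(2,3):R
t=5: a0@(2,3):P a1@(2,3):P a2@(2,4):R
t=6: a0@(2,4):P a1@(2,4):P a2@(2,5):R
t=7: a0@(2,5):P a1@(2,5):P a2@(2,0):R
t=8: a0@(2,0):P a1@(2,0):P a2@(2,1):R

1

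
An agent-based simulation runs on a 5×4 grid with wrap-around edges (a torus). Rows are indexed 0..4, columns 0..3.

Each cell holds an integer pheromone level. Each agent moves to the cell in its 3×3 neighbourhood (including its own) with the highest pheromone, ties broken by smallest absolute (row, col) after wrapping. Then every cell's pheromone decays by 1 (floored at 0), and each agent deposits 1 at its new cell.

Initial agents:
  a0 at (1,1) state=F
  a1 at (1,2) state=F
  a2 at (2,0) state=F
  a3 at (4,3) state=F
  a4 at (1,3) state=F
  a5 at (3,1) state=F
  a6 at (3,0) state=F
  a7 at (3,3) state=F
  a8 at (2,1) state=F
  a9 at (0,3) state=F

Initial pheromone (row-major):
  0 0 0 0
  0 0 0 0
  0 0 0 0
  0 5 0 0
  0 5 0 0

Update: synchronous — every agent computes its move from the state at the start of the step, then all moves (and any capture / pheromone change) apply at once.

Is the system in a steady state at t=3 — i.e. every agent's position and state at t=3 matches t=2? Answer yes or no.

t=1: a0@(0,0) a1@(0,1) a2@(3,1) a3@(0,0) a4@(0,0) a5@(3,1) a6@(3,1) a7@(2,0) a8@(3,1) a9@(0,0) | pheromone: 4 1 0 0 / 0 0 0 0 / 1 0 0 0 / 0 8 0 0 / 0 4 0 0
t=2: a0@(0,0) a1@(0,0) a2@(3,1) a3@(0,0) a4@(0,0) a5@(3,1) a6@(3,1) a7@(3,1) a8@(3,1) a9@(0,0) | pheromone: 8 0 0 0 / 0 0 0 0 / 0 0 0 0 / 0 12 0 0 / 0 3 0 0
t=3: a0@(0,0) a1@(0,0) a2@(3,1) a3@(0,0) a4@(0,0) a5@(3,1) a6@(3,1) a7@(3,1) a8@(3,1) a9@(0,0) | pheromone: 12 0 0 0 / 0 0 0 0 / 0 0 0 0 / 0 16 0 0 / 0 2 0 0

yes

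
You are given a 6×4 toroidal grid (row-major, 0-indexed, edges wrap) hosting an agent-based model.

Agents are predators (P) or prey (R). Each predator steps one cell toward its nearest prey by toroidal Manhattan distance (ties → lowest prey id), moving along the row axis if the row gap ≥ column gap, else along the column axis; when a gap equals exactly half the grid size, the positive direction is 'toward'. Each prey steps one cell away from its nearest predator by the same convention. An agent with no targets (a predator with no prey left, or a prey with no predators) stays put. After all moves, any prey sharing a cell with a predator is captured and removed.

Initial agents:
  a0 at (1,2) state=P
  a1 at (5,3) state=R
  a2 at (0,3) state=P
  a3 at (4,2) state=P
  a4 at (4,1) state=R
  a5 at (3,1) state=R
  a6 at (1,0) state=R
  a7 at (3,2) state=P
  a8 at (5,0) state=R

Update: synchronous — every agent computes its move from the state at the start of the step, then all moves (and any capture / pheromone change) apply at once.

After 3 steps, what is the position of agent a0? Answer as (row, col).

t=1: a0@(1,3):P a1@(4,3):R a2@(5,3):P a3@(4,1):P a4@(4,0):R a5@(3,0):R a7@(3,1):P a8@(4,0):R
t=2: a0@(2,3):P a1@(3,3):R a2@(4,3):P a3@(4,0):P a5@(3,3):R a7@(3,0):P
t=3: a0@(3,3):P a1@(4,3):R a2@(3,3):P a3@(3,0):P a5@(4,3):R a7@(3,3):P

(3, 3)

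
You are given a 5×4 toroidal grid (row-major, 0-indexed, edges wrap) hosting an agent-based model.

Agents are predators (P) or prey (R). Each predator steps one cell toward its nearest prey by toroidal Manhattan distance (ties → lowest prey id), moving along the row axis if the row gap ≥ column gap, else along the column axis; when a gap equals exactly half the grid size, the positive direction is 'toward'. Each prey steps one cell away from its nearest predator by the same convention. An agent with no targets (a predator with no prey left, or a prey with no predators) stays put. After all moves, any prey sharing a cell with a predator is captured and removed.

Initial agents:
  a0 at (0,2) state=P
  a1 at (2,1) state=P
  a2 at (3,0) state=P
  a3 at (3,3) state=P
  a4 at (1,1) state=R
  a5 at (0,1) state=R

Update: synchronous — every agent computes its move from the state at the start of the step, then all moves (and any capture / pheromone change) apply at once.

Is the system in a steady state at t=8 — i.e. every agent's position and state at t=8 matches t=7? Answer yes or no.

t=1: a0@(0,1):P a1@(1,1):P a2@(2,0):P a3@(2,3):P a5@(0,0):R
t=2: a0@(0,0):P a1@(0,1):P a2@(1,0):P a3@(1,3):P a5@(0,3):R
t=3: a0@(0,3):P a1@(0,2):P a2@(0,0):P a3@(0,3):P
t=4: (unchanged — steady state)

yes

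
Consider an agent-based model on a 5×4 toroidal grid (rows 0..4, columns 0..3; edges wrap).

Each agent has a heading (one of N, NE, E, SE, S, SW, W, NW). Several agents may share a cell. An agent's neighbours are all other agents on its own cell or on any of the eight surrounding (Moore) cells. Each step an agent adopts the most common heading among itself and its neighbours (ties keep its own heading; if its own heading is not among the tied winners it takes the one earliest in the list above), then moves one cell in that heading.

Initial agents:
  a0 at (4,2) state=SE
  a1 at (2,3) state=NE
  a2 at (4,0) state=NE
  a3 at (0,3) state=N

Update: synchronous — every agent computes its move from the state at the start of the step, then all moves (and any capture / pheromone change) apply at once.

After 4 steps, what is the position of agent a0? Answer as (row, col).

t=1: a0@(0,3):SE a1@(1,0):NE a2@(3,1):NE a3@(4,3):N
t=2: a0@(1,0):SE a1@(0,1):NE a2@(2,2):NE a3@(3,3):N
t=3: a0@(2,1):SE a1@(4,2):NE a2@(1,3):NE a3@(2,3):N
t=4: a0@(3,2):SE a1@(3,3):NE a2@(0,0):NE a3@(1,3):N

(3, 2)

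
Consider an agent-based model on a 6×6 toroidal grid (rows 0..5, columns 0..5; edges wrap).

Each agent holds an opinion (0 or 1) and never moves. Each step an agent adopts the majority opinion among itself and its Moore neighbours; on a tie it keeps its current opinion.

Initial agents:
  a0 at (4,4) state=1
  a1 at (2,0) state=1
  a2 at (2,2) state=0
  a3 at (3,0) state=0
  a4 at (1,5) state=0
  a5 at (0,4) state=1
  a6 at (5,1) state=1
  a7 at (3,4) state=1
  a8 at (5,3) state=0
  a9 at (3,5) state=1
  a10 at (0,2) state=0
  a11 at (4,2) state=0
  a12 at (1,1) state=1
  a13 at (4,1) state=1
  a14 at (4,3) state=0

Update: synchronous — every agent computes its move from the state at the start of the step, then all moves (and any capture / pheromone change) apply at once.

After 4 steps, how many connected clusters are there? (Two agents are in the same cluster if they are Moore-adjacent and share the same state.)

3

t=1: a0@(4,4):1 a1@(2,0):1 a2@(2,2):0 a3@(3,0):1 a4@(1,5):1 a5@(0,4):0 a6@(5,1):1 a7@(3,4):1 a8@(5,3):0 a9@(3,5):1 a10@(0,2):0 a11@(4,2):0 a12@(1,1):1 a13@(4,1):1 a14@(4,3):0
t=2: (unchanged — steady state)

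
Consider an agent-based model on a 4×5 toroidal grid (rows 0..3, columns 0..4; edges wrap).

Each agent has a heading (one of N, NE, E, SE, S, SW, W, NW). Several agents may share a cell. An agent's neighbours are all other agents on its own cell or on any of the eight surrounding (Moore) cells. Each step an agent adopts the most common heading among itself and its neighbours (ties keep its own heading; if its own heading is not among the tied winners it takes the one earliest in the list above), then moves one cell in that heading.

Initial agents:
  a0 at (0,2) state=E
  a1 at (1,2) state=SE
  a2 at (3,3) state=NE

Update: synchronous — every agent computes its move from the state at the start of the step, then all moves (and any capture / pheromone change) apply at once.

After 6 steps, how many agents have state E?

1

t=1: a0@(0,3):E a1@(2,3):SE a2@(2,4):NE
t=2: a0@(0,4):E a1@(3,4):SE a2@(1,0):NE
t=3: a0@(0,0):E a1@(0,0):SE a2@(0,1):NE
t=4: a0@(0,1):E a1@(1,1):SE a2@(3,2):NE
t=5: a0@(0,2):E a1@(2,2):SE a2@(2,3):NE
t=6: a0@(0,3):E a1@(3,3):SE a2@(1,4):NE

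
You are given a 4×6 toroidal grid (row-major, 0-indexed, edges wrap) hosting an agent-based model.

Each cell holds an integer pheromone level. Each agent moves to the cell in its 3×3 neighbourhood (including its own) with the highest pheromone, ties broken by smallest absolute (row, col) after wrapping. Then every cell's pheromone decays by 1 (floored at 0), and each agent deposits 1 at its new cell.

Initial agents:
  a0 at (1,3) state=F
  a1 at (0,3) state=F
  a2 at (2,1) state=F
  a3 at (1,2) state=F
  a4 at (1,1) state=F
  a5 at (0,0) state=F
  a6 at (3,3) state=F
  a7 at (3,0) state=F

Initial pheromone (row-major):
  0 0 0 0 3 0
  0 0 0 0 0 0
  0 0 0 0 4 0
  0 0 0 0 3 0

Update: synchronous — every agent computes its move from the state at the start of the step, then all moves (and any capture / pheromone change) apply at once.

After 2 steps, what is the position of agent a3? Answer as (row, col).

(0, 0)

t=1: a0@(2,4) a1@(0,4) a2@(1,0) a3@(0,1) a4@(0,0) a5@(0,0) a6@(2,4) a7@(0,0) | pheromone: 3 1 0 0 3 0 / 1 0 0 0 0 0 / 0 0 0 0 5 0 / 0 0 0 0 2 0
t=2: a0@(2,4) a1@(0,4) a2@(0,0) a3@(0,0) a4@(0,0) a5@(0,0) a6@(2,4) a7@(0,0) | pheromone: 7 0 0 0 3 0 / 0 0 0 0 0 0 / 0 0 0 0 6 0 / 0 0 0 0 1 0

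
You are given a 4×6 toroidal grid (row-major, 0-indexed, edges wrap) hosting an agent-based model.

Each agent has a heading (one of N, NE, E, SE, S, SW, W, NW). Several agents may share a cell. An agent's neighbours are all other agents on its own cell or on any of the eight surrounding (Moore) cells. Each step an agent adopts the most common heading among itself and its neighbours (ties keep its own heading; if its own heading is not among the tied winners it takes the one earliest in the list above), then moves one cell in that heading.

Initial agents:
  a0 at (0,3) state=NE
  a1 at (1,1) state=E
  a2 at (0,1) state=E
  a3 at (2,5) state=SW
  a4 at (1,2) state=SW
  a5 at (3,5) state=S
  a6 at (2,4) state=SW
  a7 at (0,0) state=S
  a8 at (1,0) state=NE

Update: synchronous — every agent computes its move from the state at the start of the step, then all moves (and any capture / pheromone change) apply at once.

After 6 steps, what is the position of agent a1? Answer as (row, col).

(1, 1)

t=1: a0@(3,4):NE a1@(1,2):E a2@(0,2):E a3@(3,4):SW a4@(1,3):E a5@(0,5):S a6@(3,3):SW a7@(1,0):S a8@(1,1):E
t=2: a0@(0,3):SW a1@(1,3):E a2@(0,3):E a3@(0,3):SW a4@(1,4):E a5@(1,5):S a6@(0,2):SW a7@(2,0):S a8@(1,2):E
t=3: a0@(0,4):E a1@(1,4):E a2@(0,4):E a3@(0,4):E a4@(1,5):E a5@(2,5):S a6@(1,1):SW a7@(3,0):S a8@(1,3):E
t=4: a0@(0,5):E a1@(1,5):E a2@(0,5):E a3@(0,5):E a4@(1,0):E a5@(3,5):S a6@(2,0):SW a7@(0,0):S a8@(1,4):E
t=5: a0@(0,0):E a1@(1,0):E a2@(0,0):E a3@(0,0):E a4@(1,1):E a5@(3,0):E a6@(2,1):E a7@(0,1):E a8@(1,5):E
t=6: a0@(0,1):E a1@(1,1):E a2@(0,1):E a3@(0,1):E a4@(1,2):E a5@(3,1):E a6@(2,2):E a7@(0,2):E a8@(1,0):E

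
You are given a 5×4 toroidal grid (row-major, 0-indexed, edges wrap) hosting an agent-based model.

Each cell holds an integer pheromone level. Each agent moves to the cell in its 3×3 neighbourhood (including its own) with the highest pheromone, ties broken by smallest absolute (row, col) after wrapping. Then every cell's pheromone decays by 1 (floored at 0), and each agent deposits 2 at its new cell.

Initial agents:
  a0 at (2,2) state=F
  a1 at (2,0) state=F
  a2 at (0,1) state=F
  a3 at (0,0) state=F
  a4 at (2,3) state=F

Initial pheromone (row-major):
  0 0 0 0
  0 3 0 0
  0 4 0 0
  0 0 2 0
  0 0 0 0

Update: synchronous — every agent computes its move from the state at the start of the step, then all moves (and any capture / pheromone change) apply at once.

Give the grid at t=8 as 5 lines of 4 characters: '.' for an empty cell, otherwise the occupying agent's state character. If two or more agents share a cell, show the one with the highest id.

....
....
.F..
....
....

t=1: a0@(2,1) a1@(2,1) a2@(1,1) a3@(1,1) a4@(3,2) | pheromone: 0 0 0 0 / 0 6 0 0 / 0 7 0 0 / 0 0 3 0 / 0 0 0 0
t=2: a0@(2,1) a1@(2,1) a2@(2,1) a3@(2,1) a4@(2,1) | pheromone: 0 0 0 0 / 0 5 0 0 / 0 16 0 0 / 0 0 2 0 / 0 0 0 0
t=3: a0@(2,1) a1@(2,1) a2@(2,1) a3@(2,1) a4@(2,1) | pheromone: 0 0 0 0 / 0 4 0 0 / 0 25 0 0 / 0 0 1 0 / 0 0 0 0
t=4: a0@(2,1) a1@(2,1) a2@(2,1) a3@(2,1) a4@(2,1) | pheromone: 0 0 0 0 / 0 3 0 0 / 0 34 0 0 / 0 0 0 0 / 0 0 0 0
t=5: a0@(2,1) a1@(2,1) a2@(2,1) a3@(2,1) a4@(2,1) | pheromone: 0 0 0 0 / 0 2 0 0 / 0 43 0 0 / 0 0 0 0 / 0 0 0 0
t=6: a0@(2,1) a1@(2,1) a2@(2,1) a3@(2,1) a4@(2,1) | pheromone: 0 0 0 0 / 0 1 0 0 / 0 52 0 0 / 0 0 0 0 / 0 0 0 0
t=7: a0@(2,1) a1@(2,1) a2@(2,1) a3@(2,1) a4@(2,1) | pheromone: 0 0 0 0 / 0 0 0 0 / 0 61 0 0 / 0 0 0 0 / 0 0 0 0
t=8: a0@(2,1) a1@(2,1) a2@(2,1) a3@(2,1) a4@(2,1) | pheromone: 0 0 0 0 / 0 0 0 0 / 0 70 0 0 / 0 0 0 0 / 0 0 0 0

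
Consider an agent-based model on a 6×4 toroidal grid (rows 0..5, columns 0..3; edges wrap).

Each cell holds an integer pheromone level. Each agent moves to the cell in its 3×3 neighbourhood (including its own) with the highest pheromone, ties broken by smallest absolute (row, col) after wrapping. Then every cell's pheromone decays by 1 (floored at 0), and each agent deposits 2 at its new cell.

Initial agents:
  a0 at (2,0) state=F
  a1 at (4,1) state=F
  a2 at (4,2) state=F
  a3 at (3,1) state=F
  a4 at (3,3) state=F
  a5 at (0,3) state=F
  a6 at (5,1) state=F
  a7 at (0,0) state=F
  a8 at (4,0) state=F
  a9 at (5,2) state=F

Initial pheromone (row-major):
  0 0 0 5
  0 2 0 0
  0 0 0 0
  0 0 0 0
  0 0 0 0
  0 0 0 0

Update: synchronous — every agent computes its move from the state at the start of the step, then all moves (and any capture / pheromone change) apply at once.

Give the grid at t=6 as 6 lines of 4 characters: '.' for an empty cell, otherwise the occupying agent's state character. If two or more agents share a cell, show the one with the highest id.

...F
....
F...
....
....
....

t=1: a0@(1,1) a1@(3,0) a2@(3,1) a3@(2,0) a4@(2,0) a5@(0,3) a6@(0,0) a7@(0,3) a8@(3,0) a9@(0,3) | pheromone: 2 0 0 10 / 0 3 0 0 / 4 0 0 0 / 4 2 0 0 / 0 0 0 0 / 0 0 0 0
t=2: a0@(2,0) a1@(2,0) a2@(2,0) a3@(2,0) a4@(2,0) a5@(0,3) a6@(0,3) a7@(0,3) a8@(2,0) a9@(0,3) | pheromone: 1 0 0 17 / 0 2 0 0 / 15 0 0 0 / 3 1 0 0 / 0 0 0 0 / 0 0 0 0
t=3: a0@(2,0) a1@(2,0) a2@(2,0) a3@(2,0) a4@(2,0) a5@(0,3) a6@(0,3) a7@(0,3) a8@(2,0) a9@(0,3) | pheromone: 0 0 0 24 / 0 1 0 0 / 26 0 0 0 / 2 0 0 0 / 0 0 0 0 / 0 0 0 0
t=4: a0@(2,0) a1@(2,0) a2@(2,0) a3@(2,0) a4@(2,0) a5@(0,3) a6@(0,3) a7@(0,3) a8@(2,0) a9@(0,3) | pheromone: 0 0 0 31 / 0 0 0 0 / 37 0 0 0 / 1 0 0 0 / 0 0 0 0 / 0 0 0 0
t=5: a0@(2,0) a1@(2,0) a2@(2,0) a3@(2,0) a4@(2,0) a5@(0,3) a6@(0,3) a7@(0,3) a8@(2,0) a9@(0,3) | pheromone: 0 0 0 38 / 0 0 0 0 / 48 0 0 0 / 0 0 0 0 / 0 0 0 0 / 0 0 0 0
t=6: a0@(2,0) a1@(2,0) a2@(2,0) a3@(2,0) a4@(2,0) a5@(0,3) a6@(0,3) a7@(0,3) a8@(2,0) a9@(0,3) | pheromone: 0 0 0 45 / 0 0 0 0 / 59 0 0 0 / 0 0 0 0 / 0 0 0 0 / 0 0 0 0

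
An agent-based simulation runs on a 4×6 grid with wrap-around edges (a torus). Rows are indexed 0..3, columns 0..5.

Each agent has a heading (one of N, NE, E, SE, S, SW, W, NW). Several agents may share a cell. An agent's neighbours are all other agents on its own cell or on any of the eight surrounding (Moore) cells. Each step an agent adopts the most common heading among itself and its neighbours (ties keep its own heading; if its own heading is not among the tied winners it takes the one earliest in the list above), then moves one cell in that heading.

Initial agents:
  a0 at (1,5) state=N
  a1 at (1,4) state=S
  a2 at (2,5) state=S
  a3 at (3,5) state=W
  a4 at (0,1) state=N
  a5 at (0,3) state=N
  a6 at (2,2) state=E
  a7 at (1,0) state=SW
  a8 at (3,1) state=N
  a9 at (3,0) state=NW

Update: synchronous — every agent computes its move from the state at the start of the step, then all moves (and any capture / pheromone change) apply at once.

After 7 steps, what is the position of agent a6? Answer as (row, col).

t=1: a0@(2,5):S a1@(2,4):S a2@(3,5):S a3@(3,4):W a4@(3,1):N a5@(3,3):N a6@(2,3):E a7@(0,0):N a8@(2,1):N a9@(2,0):N
t=2: a0@(3,5):S a1@(3,4):S a2@(0,5):S a3@(0,4):S a4@(2,1):N a5@(2,3):N a6@(2,4):E a7@(3,0):N a8@(1,1):N a9@(1,0):N
t=3: a0@(0,5):S a1@(0,4):S a2@(1,5):S a3@(1,4):S a4@(1,1):N a5@(1,3):N a6@(3,4):S a7@(2,0):N a8@(0,1):N a9@(0,0):N
t=4: a0@(1,5):S a1@(1,4):S a2@(2,5):S a3@(2,4):S a4@(0,1):N a5@(2,3):S a6@(0,4):S a7@(1,0):N a8@(3,1):N a9@(3,0):N
t=5: a0@(2,5):S a1@(2,4):S a2@(3,5):S a3@(3,4):S a4@(3,1):N a5@(3,3):S a6@(1,4):S a7@(0,0):N a8@(2,1):N a9@(2,0):N
t=6: a0@(3,5):S a1@(3,4):S a2@(0,5):S a3@(0,4):S a4@(2,1):N a5@(0,3):S a6@(2,4):S a7@(3,0):N a8@(1,1):N a9@(1,0):N
t=7: a0@(0,5):S a1@(0,4):S a2@(1,5):S a3@(1,4):S a4@(1,1):N a5@(1,3):S a6@(3,4):S a7@(2,0):N a8@(0,1):N a9@(0,0):N

(3, 4)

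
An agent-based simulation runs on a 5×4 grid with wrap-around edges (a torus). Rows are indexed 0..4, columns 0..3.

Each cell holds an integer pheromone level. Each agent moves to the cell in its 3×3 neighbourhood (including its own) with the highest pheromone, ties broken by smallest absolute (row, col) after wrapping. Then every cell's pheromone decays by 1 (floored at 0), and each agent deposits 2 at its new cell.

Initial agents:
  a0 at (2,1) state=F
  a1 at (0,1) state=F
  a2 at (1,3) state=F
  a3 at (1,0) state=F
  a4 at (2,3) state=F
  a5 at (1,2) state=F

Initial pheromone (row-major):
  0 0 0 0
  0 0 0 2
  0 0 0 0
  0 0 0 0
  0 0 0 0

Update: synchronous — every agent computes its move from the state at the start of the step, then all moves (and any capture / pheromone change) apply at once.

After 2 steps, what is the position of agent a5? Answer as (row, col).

t=1: a0@(1,0) a1@(0,0) a2@(1,3) a3@(1,3) a4@(1,3) a5@(1,3) | pheromone: 2 0 0 0 / 2 0 0 9 / 0 0 0 0 / 0 0 0 0 / 0 0 0 0
t=2: a0@(1,3) a1@(1,3) a2@(1,3) a3@(1,3) a4@(1,3) a5@(1,3) | pheromone: 1 0 0 0 / 1 0 0 20 / 0 0 0 0 / 0 0 0 0 / 0 0 0 0

(1, 3)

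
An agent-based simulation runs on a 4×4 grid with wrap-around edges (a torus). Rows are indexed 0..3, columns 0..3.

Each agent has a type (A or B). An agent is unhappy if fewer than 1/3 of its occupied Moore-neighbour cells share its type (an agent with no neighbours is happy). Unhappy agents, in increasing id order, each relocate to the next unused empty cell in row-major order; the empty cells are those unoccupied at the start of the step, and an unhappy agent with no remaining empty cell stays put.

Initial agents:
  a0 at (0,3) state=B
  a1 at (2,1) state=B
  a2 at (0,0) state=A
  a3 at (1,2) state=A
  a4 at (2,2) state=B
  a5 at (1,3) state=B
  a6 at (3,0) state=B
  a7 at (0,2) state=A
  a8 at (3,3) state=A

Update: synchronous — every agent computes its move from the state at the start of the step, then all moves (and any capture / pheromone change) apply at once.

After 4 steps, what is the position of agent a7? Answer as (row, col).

t=1: a0@(0,3):B a1@(2,1):B a2@(0,1):A a3@(1,0):A a4@(2,2):B a5@(1,3):B a6@(3,0):B a7@(0,2):A a8@(3,3):A
t=2: a0@(0,3):B a1@(2,1):B a2@(0,1):A a3@(0,0):A a4@(2,2):B a5@(1,3):B a6@(3,0):B a7@(0,2):A a8@(1,1):A
t=3: (unchanged — steady state)

(0, 2)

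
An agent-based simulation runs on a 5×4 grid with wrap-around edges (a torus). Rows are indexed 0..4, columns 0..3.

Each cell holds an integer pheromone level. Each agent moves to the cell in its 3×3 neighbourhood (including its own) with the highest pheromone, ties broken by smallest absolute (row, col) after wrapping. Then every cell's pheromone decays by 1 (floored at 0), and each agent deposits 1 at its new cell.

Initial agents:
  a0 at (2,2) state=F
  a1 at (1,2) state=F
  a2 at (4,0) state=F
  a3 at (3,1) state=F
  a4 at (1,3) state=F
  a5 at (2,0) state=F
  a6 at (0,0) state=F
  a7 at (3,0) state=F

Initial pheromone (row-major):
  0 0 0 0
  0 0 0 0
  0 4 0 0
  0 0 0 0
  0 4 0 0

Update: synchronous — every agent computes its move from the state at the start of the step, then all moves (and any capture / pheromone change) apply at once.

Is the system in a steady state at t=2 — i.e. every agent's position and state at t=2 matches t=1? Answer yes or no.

no

t=1: a0@(2,1) a1@(2,1) a2@(4,1) a3@(2,1) a4@(0,0) a5@(2,1) a6@(4,1) a7@(2,1) | pheromone: 1 0 0 0 / 0 0 0 0 / 0 8 0 0 / 0 0 0 0 / 0 5 0 0
t=2: a0@(2,1) a1@(2,1) a2@(4,1) a3@(2,1) a4@(4,1) a5@(2,1) a6@(4,1) a7@(2,1) | pheromone: 0 0 0 0 / 0 0 0 0 / 0 12 0 0 / 0 0 0 0 / 0 7 0 0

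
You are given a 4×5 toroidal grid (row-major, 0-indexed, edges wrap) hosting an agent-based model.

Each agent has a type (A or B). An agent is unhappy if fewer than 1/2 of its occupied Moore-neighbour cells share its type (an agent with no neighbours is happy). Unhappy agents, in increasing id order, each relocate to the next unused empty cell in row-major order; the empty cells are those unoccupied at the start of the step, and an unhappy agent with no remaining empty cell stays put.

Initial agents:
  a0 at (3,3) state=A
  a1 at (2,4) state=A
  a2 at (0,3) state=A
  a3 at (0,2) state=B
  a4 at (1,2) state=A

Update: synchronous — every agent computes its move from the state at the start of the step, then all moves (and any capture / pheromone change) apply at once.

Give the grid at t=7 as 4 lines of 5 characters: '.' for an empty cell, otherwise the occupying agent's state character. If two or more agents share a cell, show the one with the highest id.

B..A.
..A..
....A
...A.

t=1: a0@(3,3):A a1@(2,4):A a2@(0,3):A a3@(0,0):B a4@(1,2):A
t=2: (unchanged — steady state)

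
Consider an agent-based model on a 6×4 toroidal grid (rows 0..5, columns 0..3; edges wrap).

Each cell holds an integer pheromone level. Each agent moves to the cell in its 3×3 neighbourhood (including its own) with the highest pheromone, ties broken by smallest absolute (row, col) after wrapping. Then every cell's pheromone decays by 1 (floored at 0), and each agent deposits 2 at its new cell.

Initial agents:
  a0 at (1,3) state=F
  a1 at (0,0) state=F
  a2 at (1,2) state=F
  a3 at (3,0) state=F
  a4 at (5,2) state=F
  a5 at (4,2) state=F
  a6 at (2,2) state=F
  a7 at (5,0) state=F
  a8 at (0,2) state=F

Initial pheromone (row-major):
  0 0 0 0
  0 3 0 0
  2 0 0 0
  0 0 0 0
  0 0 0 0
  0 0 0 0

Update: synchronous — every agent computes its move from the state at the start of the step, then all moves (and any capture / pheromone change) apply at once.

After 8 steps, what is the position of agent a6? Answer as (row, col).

(1, 1)

t=1: a0@(2,0) a1@(1,1) a2@(1,1) a3@(2,0) a4@(0,1) a5@(3,1) a6@(1,1) a7@(0,0) a8@(1,1) | pheromone: 2 2 0 0 / 0 10 0 0 / 5 0 0 0 / 0 2 0 0 / 0 0 0 0 / 0 0 0 0
t=2: a0@(1,1) a1@(1,1) a2@(1,1) a3@(1,1) a4@(1,1) a5@(2,0) a6@(1,1) a7@(1,1) a8@(1,1) | pheromone: 1 1 0 0 / 0 25 0 0 / 6 0 0 0 / 0 1 0 0 / 0 0 0 0 / 0 0 0 0
t=3: a0@(1,1) a1@(1,1) a2@(1,1) a3@(1,1) a4@(1,1) a5@(1,1) a6@(1,1) a7@(1,1) a8@(1,1) | pheromone: 0 0 0 0 / 0 42 0 0 / 5 0 0 0 / 0 0 0 0 / 0 0 0 0 / 0 0 0 0
t=4: a0@(1,1) a1@(1,1) a2@(1,1) a3@(1,1) a4@(1,1) a5@(1,1) a6@(1,1) a7@(1,1) a8@(1,1) | pheromone: 0 0 0 0 / 0 59 0 0 / 4 0 0 0 / 0 0 0 0 / 0 0 0 0 / 0 0 0 0
t=5: a0@(1,1) a1@(1,1) a2@(1,1) a3@(1,1) a4@(1,1) a5@(1,1) a6@(1,1) a7@(1,1) a8@(1,1) | pheromone: 0 0 0 0 / 0 76 0 0 / 3 0 0 0 / 0 0 0 0 / 0 0 0 0 / 0 0 0 0
t=6: a0@(1,1) a1@(1,1) a2@(1,1) a3@(1,1) a4@(1,1) a5@(1,1) a6@(1,1) a7@(1,1) a8@(1,1) | pheromone: 0 0 0 0 / 0 93 0 0 / 2 0 0 0 / 0 0 0 0 / 0 0 0 0 / 0 0 0 0
t=7: a0@(1,1) a1@(1,1) a2@(1,1) a3@(1,1) a4@(1,1) a5@(1,1) a6@(1,1) a7@(1,1) a8@(1,1) | pheromone: 0 0 0 0 / 0 110 0 0 / 1 0 0 0 / 0 0 0 0 / 0 0 0 0 / 0 0 0 0
t=8: a0@(1,1) a1@(1,1) a2@(1,1) a3@(1,1) a4@(1,1) a5@(1,1) a6@(1,1) a7@(1,1) a8@(1,1) | pheromone: 0 0 0 0 / 0 127 0 0 / 0 0 0 0 / 0 0 0 0 / 0 0 0 0 / 0 0 0 0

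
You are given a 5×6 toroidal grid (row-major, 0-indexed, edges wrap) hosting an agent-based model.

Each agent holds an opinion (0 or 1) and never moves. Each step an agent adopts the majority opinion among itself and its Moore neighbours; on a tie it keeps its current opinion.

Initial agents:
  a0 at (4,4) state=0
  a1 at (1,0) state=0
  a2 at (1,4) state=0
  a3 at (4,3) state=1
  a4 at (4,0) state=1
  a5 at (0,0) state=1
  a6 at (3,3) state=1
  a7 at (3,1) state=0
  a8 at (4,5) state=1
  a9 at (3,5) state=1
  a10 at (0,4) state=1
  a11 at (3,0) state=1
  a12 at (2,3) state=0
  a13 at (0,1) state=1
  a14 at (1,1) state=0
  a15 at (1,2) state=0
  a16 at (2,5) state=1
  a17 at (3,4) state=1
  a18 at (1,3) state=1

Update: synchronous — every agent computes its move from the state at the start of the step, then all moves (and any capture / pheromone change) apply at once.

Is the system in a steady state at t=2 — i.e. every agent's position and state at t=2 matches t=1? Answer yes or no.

no

t=1: a0@(4,4):1 a1@(1,0):1 a2@(1,4):1 a3@(4,3):1 a4@(4,0):1 a5@(0,0):1 a6@(3,3):1 a7@(3,1):1 a8@(4,5):1 a9@(3,5):1 a10@(0,4):1 a11@(3,0):1 a12@(2,3):0 a13@(0,1):1 a14@(1,1):0 a15@(1,2):0 a16@(2,5):1 a17@(3,4):1 a18@(1,3):0
t=2: a0@(4,4):1 a1@(1,0):1 a2@(1,4):1 a3@(4,3):1 a4@(4,0):1 a5@(0,0):1 a6@(3,3):1 a7@(3,1):1 a8@(4,5):1 a9@(3,5):1 a10@(0,4):1 a11@(3,0):1 a12@(2,3):0 a13@(0,1):1 a14@(1,1):1 a15@(1,2):0 a16@(2,5):1 a17@(3,4):1 a18@(1,3):0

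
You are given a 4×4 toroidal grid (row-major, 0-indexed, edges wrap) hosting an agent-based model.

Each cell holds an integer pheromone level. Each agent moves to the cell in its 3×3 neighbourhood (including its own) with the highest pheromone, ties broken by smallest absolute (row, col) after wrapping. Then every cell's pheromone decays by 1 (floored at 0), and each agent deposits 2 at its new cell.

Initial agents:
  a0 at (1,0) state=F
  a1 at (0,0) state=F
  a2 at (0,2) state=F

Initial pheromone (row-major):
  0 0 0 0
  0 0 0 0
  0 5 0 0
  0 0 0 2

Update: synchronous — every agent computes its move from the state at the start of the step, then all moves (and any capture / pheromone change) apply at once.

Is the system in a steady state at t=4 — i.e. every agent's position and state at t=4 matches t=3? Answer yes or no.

t=1: a0@(2,1) a1@(3,3) a2@(3,3) | pheromone: 0 0 0 0 / 0 0 0 0 / 0 6 0 0 / 0 0 0 5
t=2: a0@(2,1) a1@(3,3) a2@(3,3) | pheromone: 0 0 0 0 / 0 0 0 0 / 0 7 0 0 / 0 0 0 8
t=3: a0@(2,1) a1@(3,3) a2@(3,3) | pheromone: 0 0 0 0 / 0 0 0 0 / 0 8 0 0 / 0 0 0 11
t=4: a0@(2,1) a1@(3,3) a2@(3,3) | pheromone: 0 0 0 0 / 0 0 0 0 / 0 9 0 0 / 0 0 0 14

yes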